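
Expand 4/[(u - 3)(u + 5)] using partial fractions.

4/(u - 3)(u + 5) = P/(u - 3) + Q/(u + 5). P = 4/(3 + 5) = 1/2, Q = 4/(-5 - 3) = -1/2
Result: (1/2)/(u - 3) - (1/2)/(u + 5)


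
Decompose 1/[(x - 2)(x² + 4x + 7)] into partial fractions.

Cover-up at x = 2: P = 1/(2² + 4·2 + 7) = 1/19. Then Q = -P = -1/19, R = -P·(4 + 2) = -6/19
Result: (1/19)/(x - 2) - ((1/19)x + 6/19)/(x² + 4x + 7)


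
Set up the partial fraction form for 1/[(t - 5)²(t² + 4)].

Repeated linear + quadratic: A/(t - 5) + B/(t - 5)² + (Ct + D)/(t² + 4)


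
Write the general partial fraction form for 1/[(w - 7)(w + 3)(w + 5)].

Three distinct linear factors: P/(w - 7) + Q/(w + 3) + R/(w + 5)


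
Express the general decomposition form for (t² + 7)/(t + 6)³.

Repeated linear factor (power 3): P/(t + 6) + Q/(t + 6)² + R/(t + 6)³


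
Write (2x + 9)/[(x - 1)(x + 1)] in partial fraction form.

At x=1: A = (2·1 + 9)/(1 + 1) = 11/2. At x=-1: B = (2·(-1) + 9)/(-1 - 1) = -7/2
Result: (11/2)/(x - 1) - (7/2)/(x + 1)


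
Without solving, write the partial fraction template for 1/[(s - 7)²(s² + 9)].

Repeated linear + quadratic: P/(s - 7) + Q/(s - 7)² + (Rs + S)/(s² + 9)


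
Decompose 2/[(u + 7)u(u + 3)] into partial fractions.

Using cover-up method: P = 1/14, Q = 2/21, R = -1/6
Result: (1/14)/(u + 7) + (2/21)/u - (1/6)/(u + 3)


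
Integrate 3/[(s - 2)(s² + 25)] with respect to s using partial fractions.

Cover-up at s=2: α = 3/(2²+25) = 3/29. Coeff matching: β = -3/29, γ = -6/29. Decomposition: (3/29)/(s - 2) - ((3/29)s + 6/29)/(s² + 25). Integrate: linear → ln, quadratic → (1/2)ln + arctan: (3/29) ln|(s - 2)| - (3/58) ln(s² + 25) - (6/145) arctan(s/5) + C


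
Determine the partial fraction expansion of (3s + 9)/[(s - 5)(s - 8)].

At s=5: α = (3·5 + 9)/(5 - 8) = -8. At s=8: β = (3·8 + 9)/(8 - 5) = 11
Result: -8/(s - 5) + 11/(s - 8)


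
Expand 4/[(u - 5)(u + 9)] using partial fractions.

4/(u - 5)(u + 9) = A/(u - 5) + B/(u + 9). A = 4/(5 + 9) = 2/7, B = 4/(-9 - 5) = -2/7
Result: (2/7)/(u - 5) - (2/7)/(u + 9)


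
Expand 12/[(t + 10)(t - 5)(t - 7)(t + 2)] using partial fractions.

Using Heaviside cover-up: (-1/170)/(t + 10) - (2/35)/(t - 5) + (2/51)/(t - 7) + (1/42)/(t + 2)


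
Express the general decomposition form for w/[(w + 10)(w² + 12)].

Linear + irreducible quadratic: P/(w + 10) + (Qw + R)/(w² + 12)


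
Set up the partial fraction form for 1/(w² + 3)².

Repeated quadratic factor: (Pw + Q)/(w² + 3) + (Rw + S)/(w² + 3)²


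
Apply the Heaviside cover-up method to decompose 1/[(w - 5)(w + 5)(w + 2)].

Cover (w - 5), w=5: P = 1/[(5 + 5)(5 + 2)] = 1/70. Cover (w + 5), w=-5: Q = 1/[(-5 - 5)(-5 + 2)] = 1/30. Cover (w + 2), w=-2: R = 1/[(-2 - 5)(-2 + 5)] = -1/21.
Result: (1/70)/(w - 5) + (1/30)/(w + 5) - (1/21)/(w + 2)


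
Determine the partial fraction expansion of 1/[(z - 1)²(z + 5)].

Cover-up at z=-5: C = 1/(-5 - 1)² = 1/36. Cover-up at z=1: B = 1/(1 + 5) = 1/6. Comparing z² coeff: A = -C = -1/36
Result: (-1/36)/(z - 1) + (1/6)/(z - 1)² + (1/36)/(z + 5)


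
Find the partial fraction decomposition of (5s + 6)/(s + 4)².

(5s + 6) = α(s + 4) + β. At s = -4: β = 5·(-4) + 6 = -14. Coeff of s: α = 5
Result: 5/(s + 4) - 14/(s + 4)²


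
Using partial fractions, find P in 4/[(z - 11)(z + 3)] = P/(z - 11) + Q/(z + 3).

Cover-up at z = 11: P = 4/(11 + 3) = 4/14 = 2/7


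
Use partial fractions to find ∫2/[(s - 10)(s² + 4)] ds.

Cover-up at s=10: α = 2/(10²+4) = 1/52. Coeff matching: β = -1/52, γ = -5/26. Decomposition: (1/52)/(s - 10) - ((1/52)s + 5/26)/(s² + 4). Integrate: linear → ln, quadratic → (1/2)ln + arctan: (1/52) ln|(s - 10)| - (1/104) ln(s² + 4) - (5/52) arctan(s/2) + C


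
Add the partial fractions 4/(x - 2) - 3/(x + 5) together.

Common denominator (x - 2)(x + 5). Numerator: 4(x + 5) - 3(x - 2) = (4x + 20) - (3x - 6) = x + 26
Result: (x + 26)/[(x - 2)(x + 5)]


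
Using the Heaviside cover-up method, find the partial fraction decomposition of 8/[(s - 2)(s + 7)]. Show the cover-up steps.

Cover (s - 2): set s=2, get A = 8/(2 + 7) = 8/9. Cover (s + 7): set s=-7, get B = 8/(-7 - 2) = -8/9.
Result: (8/9)/(s - 2) - (8/9)/(s + 7)


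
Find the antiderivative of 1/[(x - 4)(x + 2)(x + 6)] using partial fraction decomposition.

Cover-up: P = 1/60, Q = -1/24, R = 1/40. Decomposition: (1/60)/(x - 4) - (1/24)/(x + 2) + (1/40)/(x + 6). Integrate each term: (1/60) ln|(x - 4)| - (1/24) ln|(x + 2)| + (1/40) ln|(x + 6)| + C


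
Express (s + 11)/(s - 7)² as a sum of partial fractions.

(s + 11) = α(s - 7) + β. At s = 7: β = 1·7 + 11 = 18. Coeff of s: α = 1
Result: 1/(s - 7) + 18/(s - 7)²


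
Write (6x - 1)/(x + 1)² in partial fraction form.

(6x - 1) = A(x + 1) + B. At x = -1: B = 6·(-1) - 1 = -7. Coeff of x: A = 6
Result: 6/(x + 1) - 7/(x + 1)²


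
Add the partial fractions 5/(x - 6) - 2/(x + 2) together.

Common denominator (x - 6)(x + 2). Numerator: 5(x + 2) - 2(x - 6) = (5x + 10) - (2x - 12) = 3x + 22
Result: (3x + 22)/[(x - 6)(x + 2)]


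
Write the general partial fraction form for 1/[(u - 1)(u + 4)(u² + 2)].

Two linear + quadratic: α/(u - 1) + β/(u + 4) + (γu + δ)/(u² + 2)


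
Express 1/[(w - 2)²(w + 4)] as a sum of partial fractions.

Cover-up at w=-4: R = 1/(-4 - 2)² = 1/36. Cover-up at w=2: Q = 1/(2 + 4) = 1/6. Comparing w² coeff: P = -R = -1/36
Result: (-1/36)/(w - 2) + (1/6)/(w - 2)² + (1/36)/(w + 4)


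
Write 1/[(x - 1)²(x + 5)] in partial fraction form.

Cover-up at x=-5: C = 1/(-5 - 1)² = 1/36. Cover-up at x=1: B = 1/(1 + 5) = 1/6. Comparing x² coeff: A = -C = -1/36
Result: (-1/36)/(x - 1) + (1/6)/(x - 1)² + (1/36)/(x + 5)


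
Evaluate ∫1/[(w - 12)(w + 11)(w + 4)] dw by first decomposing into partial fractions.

Cover-up: A = 1/368, B = 1/161, C = -1/112. Decomposition: (1/368)/(w - 12) + (1/161)/(w + 11) - (1/112)/(w + 4). Integrate each term: (1/368) ln|(w - 12)| + (1/161) ln|(w + 11)| - (1/112) ln|(w + 4)| + C


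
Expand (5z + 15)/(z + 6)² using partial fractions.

(5z + 15) = A(z + 6) + B. At z = -6: B = 5·(-6) + 15 = -15. Coeff of z: A = 5
Result: 5/(z + 6) - 15/(z + 6)²


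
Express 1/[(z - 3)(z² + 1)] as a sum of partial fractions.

Cover-up at z = 3: A = 1/(3² + 1) = 1/10. Then B = -A = -1/10, C = -A·(0 + 3) = -3/10
Result: (1/10)/(z - 3) - ((1/10)z + 3/10)/(z² + 1)


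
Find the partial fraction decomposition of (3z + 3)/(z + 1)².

(3z + 3) = P(z + 1) + Q. At z = -1: Q = 3·(-1) + 3 = 0. Coeff of z: P = 3
Result: 3/(z + 1)


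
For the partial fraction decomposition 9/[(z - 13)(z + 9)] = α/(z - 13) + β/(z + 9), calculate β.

Cover-up at z = -9: β = 9/(-9 - 13) = -9/22


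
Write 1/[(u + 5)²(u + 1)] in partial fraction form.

Cover-up at u=-1: R = 1/(-1 + 5)² = 1/16. Cover-up at u=-5: Q = 1/(-5 + 1) = -1/4. Comparing u² coeff: P = -R = -1/16
Result: (-1/16)/(u + 5) - (1/4)/(u + 5)² + (1/16)/(u + 1)


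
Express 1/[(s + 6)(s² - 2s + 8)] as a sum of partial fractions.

Cover-up at s = -6: A = 1/((-6)² - 2·(-6) + 8) = 1/56. Then B = -A = -1/56, C = -A·(-2 - 6) = 1/7
Result: (1/56)/(s + 6) - ((1/56)s - 1/7)/(s² - 2s + 8)


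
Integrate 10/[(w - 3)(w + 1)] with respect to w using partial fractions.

Decompose: 10/[(w - 3)(w + 1)] = (5/2)/(w - 3) - (5/2)/(w + 1). Integrate each term: (5/2) ln|(w - 3)| - (5/2) ln|(w + 1)| + C


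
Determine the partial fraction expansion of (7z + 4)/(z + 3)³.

(7z + 4) = A(z + 3)² + B(z + 3) + C. At z = -3: C = 7·(-3) + 4 = -17. Coefficients: A = 0, B = 7
Result: 7/(z + 3)² - 17/(z + 3)³


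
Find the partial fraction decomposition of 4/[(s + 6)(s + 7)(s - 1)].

Using cover-up method: A = -4/7, B = 1/2, C = 1/14
Result: (-4/7)/(s + 6) + (1/2)/(s + 7) + (1/14)/(s - 1)


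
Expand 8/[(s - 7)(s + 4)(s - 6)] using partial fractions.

Using cover-up method: A = 8/11, B = 4/55, C = -4/5
Result: (8/11)/(s - 7) + (4/55)/(s + 4) - (4/5)/(s - 6)


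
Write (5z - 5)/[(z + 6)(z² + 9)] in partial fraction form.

At z=-6: P = (5·(-6) - 5)/((-6)² + 9) = -7/9. Q = -P = 7/9, R = 5 - (-6)·P = 1/3
Result: (-7/9)/(z + 6) + ((7/9)z + 1/3)/(z² + 9)


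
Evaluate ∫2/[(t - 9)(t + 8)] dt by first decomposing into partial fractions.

Decompose: 2/[(t - 9)(t + 8)] = (2/17)/(t - 9) - (2/17)/(t + 8). Integrate each term: (2/17) ln|(t - 9)| - (2/17) ln|(t + 8)| + C


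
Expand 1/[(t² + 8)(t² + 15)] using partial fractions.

Coefficient matching gives P = R = 0, Q = 1/(15-8) = 1/7, S = -Q = -1/7
Result: (1/7)/(t² + 8) - (1/7)/(t² + 15)


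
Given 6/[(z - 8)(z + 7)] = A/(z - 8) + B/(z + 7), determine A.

Cover-up at z = 8: A = 6/(8 + 7) = 6/15 = 2/5


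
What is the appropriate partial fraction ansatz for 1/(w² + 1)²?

Repeated quadratic factor: (Pw + Q)/(w² + 1) + (Rw + S)/(w² + 1)²


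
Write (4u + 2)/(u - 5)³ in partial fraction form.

(4u + 2) = A(u - 5)² + B(u - 5) + C. At u = 5: C = 4·5 + 2 = 22. Coefficients: A = 0, B = 4
Result: 4/(u - 5)² + 22/(u - 5)³


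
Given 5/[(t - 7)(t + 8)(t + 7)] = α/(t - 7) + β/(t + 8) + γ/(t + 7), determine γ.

Cover-up at t = -7: γ = 5/[(-7 - 7)(-7 + 8)] = 5/[(-14)(1)] = -5/14


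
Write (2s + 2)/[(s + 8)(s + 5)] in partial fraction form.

At s=-8: α = (2·(-8) + 2)/(-8 + 5) = 14/3. At s=-5: β = (2·(-5) + 2)/(-5 + 8) = -8/3
Result: (14/3)/(s + 8) - (8/3)/(s + 5)


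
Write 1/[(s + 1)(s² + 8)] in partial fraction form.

Cover-up at s = -1: α = 1/((-1)² + 8) = 1/9. Then β = -α = -1/9, γ = -α·(0 - 1) = 1/9
Result: (1/9)/(s + 1) - ((1/9)s - 1/9)/(s² + 8)


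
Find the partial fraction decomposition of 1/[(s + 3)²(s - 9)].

Cover-up at s=9: C = 1/(9 + 3)² = 1/144. Cover-up at s=-3: B = 1/(-3 - 9) = -1/12. Comparing s² coeff: A = -C = -1/144
Result: (-1/144)/(s + 3) - (1/12)/(s + 3)² + (1/144)/(s - 9)


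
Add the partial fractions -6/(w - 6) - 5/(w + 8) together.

Common denominator (w - 6)(w + 8). Numerator: -6(w + 8) - 5(w - 6) = (-6w - 48) - (5w - 30) = -11w - 18
Result: (-11w - 18)/[(w - 6)(w + 8)]


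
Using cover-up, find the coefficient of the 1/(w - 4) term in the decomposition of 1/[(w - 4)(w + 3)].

Cover (w - 4), set w=4: 1/((w + 3) at w=4) = 1/(7) = 1/7


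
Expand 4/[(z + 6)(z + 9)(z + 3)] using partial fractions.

Using cover-up method: P = -4/9, Q = 2/9, R = 2/9
Result: (-4/9)/(z + 6) + (2/9)/(z + 9) + (2/9)/(z + 3)


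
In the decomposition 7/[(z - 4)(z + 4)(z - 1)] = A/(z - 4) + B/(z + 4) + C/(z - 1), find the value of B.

Cover-up at z = -4: B = 7/[(-4 - 4)(-4 - 1)] = 7/[(-8)(-5)] = 7/40


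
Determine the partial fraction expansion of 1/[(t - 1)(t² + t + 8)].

Cover-up at t = 1: A = 1/(1² + 1·1 + 8) = 1/10. Then B = -A = -1/10, C = -A·(1 + 1) = -1/5
Result: (1/10)/(t - 1) - ((1/10)t + 1/5)/(t² + t + 8)


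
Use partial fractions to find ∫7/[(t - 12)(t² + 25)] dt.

Cover-up at t=12: A = 7/(12²+25) = 7/169. Coeff matching: B = -7/169, C = -84/169. Decomposition: (7/169)/(t - 12) - ((7/169)t + 84/169)/(t² + 25). Integrate: linear → ln, quadratic → (1/2)ln + arctan: (7/169) ln|(t - 12)| - (7/338) ln(t² + 25) - (84/845) arctan(t/5) + C


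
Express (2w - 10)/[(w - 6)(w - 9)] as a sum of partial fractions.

At w=6: α = (2·6 - 10)/(6 - 9) = -2/3. At w=9: β = (2·9 - 10)/(9 - 6) = 8/3
Result: (-2/3)/(w - 6) + (8/3)/(w - 9)


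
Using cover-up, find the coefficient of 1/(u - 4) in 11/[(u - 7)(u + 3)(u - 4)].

Cover (u - 4), set u=4: 11/[(4 - 7)(4 + 3)] = -11/21


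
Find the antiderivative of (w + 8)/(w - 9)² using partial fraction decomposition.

Decompose: α = 1, β = 1·9 + 8 = 17, so (w + 8)/(w - 9)² = 1/(w - 9) + 17/(w - 9)². Integrate: ∫ α/(w - 9) dw = ln|(w - 9)|; ∫ β/(w - 9)² dw = -17/(w - 9). Sum: ln|(w - 9)| - 17/(w - 9) + C


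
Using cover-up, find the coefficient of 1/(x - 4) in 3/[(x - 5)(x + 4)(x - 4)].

Cover (x - 4), set x=4: 3/[(4 - 5)(4 + 4)] = -3/8


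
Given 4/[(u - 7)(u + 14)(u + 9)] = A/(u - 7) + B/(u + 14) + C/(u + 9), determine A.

Cover-up at u = 7: A = 4/[(7 + 14)(7 + 9)] = 4/[(21)(16)] = 4/336 = 1/84


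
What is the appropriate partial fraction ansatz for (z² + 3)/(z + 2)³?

Repeated linear factor (power 3): α/(z + 2) + β/(z + 2)² + γ/(z + 2)³


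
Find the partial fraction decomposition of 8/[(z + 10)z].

8/(z + 10)z = P/(z + 10) + Q/z. P = 8/(-10 - 0) = -4/5, Q = 8/(0 + 10) = 4/5
Result: (-4/5)/(z + 10) + (4/5)/z


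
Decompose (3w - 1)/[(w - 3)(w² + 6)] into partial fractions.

At w=3: A = (3·3 - 1)/(3² + 6) = 8/15. B = -A = -8/15, C = 3 - 3·A = 7/5
Result: (8/15)/(w - 3) - ((8/15)w - 7/5)/(w² + 6)


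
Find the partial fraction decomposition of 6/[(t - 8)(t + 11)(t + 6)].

Using cover-up method: α = 3/133, β = 6/95, γ = -3/35
Result: (3/133)/(t - 8) + (6/95)/(t + 11) - (3/35)/(t + 6)


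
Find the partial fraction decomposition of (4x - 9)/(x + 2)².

(4x - 9) = α(x + 2) + β. At x = -2: β = 4·(-2) - 9 = -17. Coeff of x: α = 4
Result: 4/(x + 2) - 17/(x + 2)²


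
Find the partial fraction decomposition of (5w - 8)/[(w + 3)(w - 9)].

At w=-3: α = (5·(-3) - 8)/(-3 - 9) = 23/12. At w=9: β = (5·9 - 8)/(9 + 3) = 37/12
Result: (23/12)/(w + 3) + (37/12)/(w - 9)


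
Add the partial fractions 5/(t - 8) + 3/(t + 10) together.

Common denominator (t - 8)(t + 10). Numerator: 5(t + 10) + 3(t - 8) = (5t + 50) + (3t - 24) = 8t + 26
Result: (8t + 26)/[(t - 8)(t + 10)]


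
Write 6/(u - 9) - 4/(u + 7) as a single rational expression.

Common denominator (u - 9)(u + 7). Numerator: 6(u + 7) - 4(u - 9) = (6u + 42) - (4u - 36) = 2u + 78
Result: (2u + 78)/[(u - 9)(u + 7)]


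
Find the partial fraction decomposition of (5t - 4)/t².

(5t - 4) = Pt + Q. At t = 0: Q = 5·0 - 4 = -4. Coeff of t: P = 5
Result: 5/t - 4/t²


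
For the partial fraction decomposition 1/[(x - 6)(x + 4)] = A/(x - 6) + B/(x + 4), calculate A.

Cover-up at x = 6: A = 1/(6 + 4) = 1/10


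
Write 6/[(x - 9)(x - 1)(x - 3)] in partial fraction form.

Using cover-up method: α = 1/8, β = 3/8, γ = -1/2
Result: (1/8)/(x - 9) + (3/8)/(x - 1) - (1/2)/(x - 3)


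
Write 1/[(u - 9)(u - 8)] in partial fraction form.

1/(u - 9)(u - 8) = A/(u - 9) + B/(u - 8). A = 1/(9 - 8) = 1, B = 1/(8 - 9) = -1
Result: 1/(u - 9) - 1/(u - 8)


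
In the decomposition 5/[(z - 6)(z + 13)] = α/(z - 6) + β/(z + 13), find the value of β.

Cover-up at z = -13: β = 5/(-13 - 6) = -5/19


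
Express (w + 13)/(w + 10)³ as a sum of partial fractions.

(w + 13) = A(w + 10)² + B(w + 10) + C. At w = -10: C = 1·(-10) + 13 = 3. Coefficients: A = 0, B = 1
Result: 1/(w + 10)² + 3/(w + 10)³


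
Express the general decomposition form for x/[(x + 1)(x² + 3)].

Linear + irreducible quadratic: P/(x + 1) + (Qx + R)/(x² + 3)


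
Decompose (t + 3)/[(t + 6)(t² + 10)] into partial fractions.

At t=-6: α = (1·(-6) + 3)/((-6)² + 10) = -3/46. β = -α = 3/46, γ = 1 - (-6)·α = 14/23
Result: (-3/46)/(t + 6) + ((3/46)t + 14/23)/(t² + 10)


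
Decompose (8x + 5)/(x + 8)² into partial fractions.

(8x + 5) = α(x + 8) + β. At x = -8: β = 8·(-8) + 5 = -59. Coeff of x: α = 8
Result: 8/(x + 8) - 59/(x + 8)²


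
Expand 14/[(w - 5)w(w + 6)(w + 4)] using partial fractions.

Using Heaviside cover-up: (14/495)/(w - 5) - (7/60)/w - (7/66)/(w + 6) + (7/36)/(w + 4)


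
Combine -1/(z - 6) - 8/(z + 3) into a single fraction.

Common denominator (z - 6)(z + 3). Numerator: -1(z + 3) - 8(z - 6) = (-z - 3) - (8z - 48) = -9z + 45
Result: (-9z + 45)/[(z - 6)(z + 3)]


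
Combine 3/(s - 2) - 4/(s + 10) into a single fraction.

Common denominator (s - 2)(s + 10). Numerator: 3(s + 10) - 4(s - 2) = (3s + 30) - (4s - 8) = -s + 38
Result: (-s + 38)/[(s - 2)(s + 10)]


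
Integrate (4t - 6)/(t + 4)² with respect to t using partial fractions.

Decompose: P = 4, Q = 4·(-4) - 6 = -22, so (4t - 6)/(t + 4)² = 4/(t + 4) - 22/(t + 4)². Integrate: ∫ P/(t + 4) dt = 4 ln|(t + 4)|; ∫ Q/(t + 4)² dt = 22/(t + 4). Sum: 4 ln|(t + 4)| + 22/(t + 4) + C


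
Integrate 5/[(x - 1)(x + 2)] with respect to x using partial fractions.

Decompose: 5/[(x - 1)(x + 2)] = (5/3)/(x - 1) - (5/3)/(x + 2). Integrate each term: (5/3) ln|(x - 1)| - (5/3) ln|(x + 2)| + C


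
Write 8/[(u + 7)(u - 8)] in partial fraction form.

8/(u + 7)(u - 8) = α/(u + 7) + β/(u - 8). α = 8/(-7 - 8) = -8/15, β = 8/(8 + 7) = 8/15
Result: (-8/15)/(u + 7) + (8/15)/(u - 8)


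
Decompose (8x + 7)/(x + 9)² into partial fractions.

(8x + 7) = P(x + 9) + Q. At x = -9: Q = 8·(-9) + 7 = -65. Coeff of x: P = 8
Result: 8/(x + 9) - 65/(x + 9)²


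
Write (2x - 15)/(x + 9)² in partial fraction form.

(2x - 15) = α(x + 9) + β. At x = -9: β = 2·(-9) - 15 = -33. Coeff of x: α = 2
Result: 2/(x + 9) - 33/(x + 9)²


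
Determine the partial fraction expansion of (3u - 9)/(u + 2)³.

(3u - 9) = α(u + 2)² + β(u + 2) + γ. At u = -2: γ = 3·(-2) - 9 = -15. Coefficients: α = 0, β = 3
Result: 3/(u + 2)² - 15/(u + 2)³


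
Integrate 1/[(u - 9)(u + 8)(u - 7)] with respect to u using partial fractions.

Cover-up: P = 1/34, Q = 1/255, R = -1/30. Decomposition: (1/34)/(u - 9) + (1/255)/(u + 8) - (1/30)/(u - 7). Integrate each term: (1/34) ln|(u - 9)| + (1/255) ln|(u + 8)| - (1/30) ln|(u - 7)| + C


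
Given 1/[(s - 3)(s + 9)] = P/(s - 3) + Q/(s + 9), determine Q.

Cover-up at s = -9: Q = 1/(-9 - 3) = -1/12


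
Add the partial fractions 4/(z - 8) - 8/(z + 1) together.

Common denominator (z - 8)(z + 1). Numerator: 4(z + 1) - 8(z - 8) = (4z + 4) - (8z - 64) = -4z + 68
Result: (-4z + 68)/[(z - 8)(z + 1)]


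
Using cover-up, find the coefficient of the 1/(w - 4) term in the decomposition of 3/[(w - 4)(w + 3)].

Cover (w - 4), set w=4: 3/((w + 3) at w=4) = 3/(7) = 3/7


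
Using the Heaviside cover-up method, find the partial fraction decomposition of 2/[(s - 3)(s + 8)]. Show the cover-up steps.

Cover (s - 3): set s=3, get α = 2/(3 + 8) = 2/11. Cover (s + 8): set s=-8, get β = 2/(-8 - 3) = -2/11.
Result: (2/11)/(s - 3) - (2/11)/(s + 8)


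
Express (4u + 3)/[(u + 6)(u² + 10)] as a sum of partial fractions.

At u=-6: α = (4·(-6) + 3)/((-6)² + 10) = -21/46. β = -α = 21/46, γ = 4 - (-6)·α = 29/23
Result: (-21/46)/(u + 6) + ((21/46)u + 29/23)/(u² + 10)


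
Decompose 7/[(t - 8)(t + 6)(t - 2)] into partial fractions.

Using cover-up method: P = 1/12, Q = 1/16, R = -7/48
Result: (1/12)/(t - 8) + (1/16)/(t + 6) - (7/48)/(t - 2)


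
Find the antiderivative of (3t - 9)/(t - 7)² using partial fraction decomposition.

Decompose: α = 3, β = 3·7 - 9 = 12, so (3t - 9)/(t - 7)² = 3/(t - 7) + 12/(t - 7)². Integrate: ∫ α/(t - 7) dt = 3 ln|(t - 7)|; ∫ β/(t - 7)² dt = -12/(t - 7). Sum: 3 ln|(t - 7)| - 12/(t - 7) + C


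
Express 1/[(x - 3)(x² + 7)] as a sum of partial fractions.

Cover-up at x = 3: α = 1/(3² + 7) = 1/16. Then β = -α = -1/16, γ = -α·(0 + 3) = -3/16
Result: (1/16)/(x - 3) - ((1/16)x + 3/16)/(x² + 7)


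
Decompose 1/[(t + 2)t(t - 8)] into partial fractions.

Using cover-up method: α = 1/20, β = -1/16, γ = 1/80
Result: (1/20)/(t + 2) - (1/16)/t + (1/80)/(t - 8)


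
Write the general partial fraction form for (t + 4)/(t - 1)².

Repeated linear factor: P/(t - 1) + Q/(t - 1)²


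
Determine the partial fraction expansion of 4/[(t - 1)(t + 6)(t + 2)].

Using cover-up method: P = 4/21, Q = 1/7, R = -1/3
Result: (4/21)/(t - 1) + (1/7)/(t + 6) - (1/3)/(t + 2)


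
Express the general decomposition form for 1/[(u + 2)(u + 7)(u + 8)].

Three distinct linear factors: P/(u + 2) + Q/(u + 7) + R/(u + 8)


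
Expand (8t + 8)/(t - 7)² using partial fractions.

(8t + 8) = α(t - 7) + β. At t = 7: β = 8·7 + 8 = 64. Coeff of t: α = 8
Result: 8/(t - 7) + 64/(t - 7)²


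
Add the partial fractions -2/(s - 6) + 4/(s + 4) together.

Common denominator (s - 6)(s + 4). Numerator: -2(s + 4) + 4(s - 6) = (-2s - 8) + (4s - 24) = 2s - 32
Result: (2s - 32)/[(s - 6)(s + 4)]


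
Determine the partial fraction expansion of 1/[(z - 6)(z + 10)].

1/(z - 6)(z + 10) = A/(z - 6) + B/(z + 10). A = 1/(6 + 10) = 1/16, B = 1/(-10 - 6) = -1/16
Result: (1/16)/(z - 6) - (1/16)/(z + 10)


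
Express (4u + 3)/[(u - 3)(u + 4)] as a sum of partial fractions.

At u=3: α = (4·3 + 3)/(3 + 4) = 15/7. At u=-4: β = (4·(-4) + 3)/(-4 - 3) = 13/7
Result: (15/7)/(u - 3) + (13/7)/(u + 4)


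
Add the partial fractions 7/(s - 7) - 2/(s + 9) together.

Common denominator (s - 7)(s + 9). Numerator: 7(s + 9) - 2(s - 7) = (7s + 63) - (2s - 14) = 5s + 77
Result: (5s + 77)/[(s - 7)(s + 9)]


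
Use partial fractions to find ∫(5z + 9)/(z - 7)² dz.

Decompose: α = 5, β = 5·7 + 9 = 44, so (5z + 9)/(z - 7)² = 5/(z - 7) + 44/(z - 7)². Integrate: ∫ α/(z - 7) dz = 5 ln|(z - 7)|; ∫ β/(z - 7)² dz = -44/(z - 7). Sum: 5 ln|(z - 7)| - 44/(z - 7) + C


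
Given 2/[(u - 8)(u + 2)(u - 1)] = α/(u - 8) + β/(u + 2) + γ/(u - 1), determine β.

Cover-up at u = -2: β = 2/[(-2 - 8)(-2 - 1)] = 2/[(-10)(-3)] = 2/30 = 1/15


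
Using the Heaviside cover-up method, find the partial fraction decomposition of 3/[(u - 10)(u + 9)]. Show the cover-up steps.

Cover (u - 10): set u=10, get α = 3/(10 + 9) = 3/19. Cover (u + 9): set u=-9, get β = 3/(-9 - 10) = -3/19.
Result: (3/19)/(u - 10) - (3/19)/(u + 9)


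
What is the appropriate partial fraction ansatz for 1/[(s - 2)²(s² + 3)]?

Repeated linear + quadratic: A/(s - 2) + B/(s - 2)² + (Cs + D)/(s² + 3)


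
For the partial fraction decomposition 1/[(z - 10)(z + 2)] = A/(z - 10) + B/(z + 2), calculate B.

Cover-up at z = -2: B = 1/(-2 - 10) = -1/12


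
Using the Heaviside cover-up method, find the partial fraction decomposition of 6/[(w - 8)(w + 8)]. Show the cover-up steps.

Cover (w - 8): set w=8, get P = 6/(8 + 8) = 3/8. Cover (w + 8): set w=-8, get Q = 6/(-8 - 8) = -3/8.
Result: (3/8)/(w - 8) - (3/8)/(w + 8)


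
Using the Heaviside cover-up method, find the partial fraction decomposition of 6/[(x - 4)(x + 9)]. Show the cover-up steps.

Cover (x - 4): set x=4, get A = 6/(4 + 9) = 6/13. Cover (x + 9): set x=-9, get B = 6/(-9 - 4) = -6/13.
Result: (6/13)/(x - 4) - (6/13)/(x + 9)


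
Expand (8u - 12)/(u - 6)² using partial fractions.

(8u - 12) = P(u - 6) + Q. At u = 6: Q = 8·6 - 12 = 36. Coeff of u: P = 8
Result: 8/(u - 6) + 36/(u - 6)²


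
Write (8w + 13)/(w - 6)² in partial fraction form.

(8w + 13) = α(w - 6) + β. At w = 6: β = 8·6 + 13 = 61. Coeff of w: α = 8
Result: 8/(w - 6) + 61/(w - 6)²


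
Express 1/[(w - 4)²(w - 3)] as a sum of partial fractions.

Cover-up at w=3: R = 1/(3 - 4)² = 1. Cover-up at w=4: Q = 1/(4 - 3) = 1. Comparing w² coeff: P = -R = -1
Result: -1/(w - 4) + 1/(w - 4)² + 1/(w - 3)


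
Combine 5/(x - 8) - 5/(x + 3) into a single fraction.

Common denominator (x - 8)(x + 3). Numerator: 5(x + 3) - 5(x - 8) = (5x + 15) - (5x - 40) = 55
Result: (55)/[(x - 8)(x + 3)]


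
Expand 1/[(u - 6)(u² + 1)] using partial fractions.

Cover-up at u = 6: α = 1/(6² + 1) = 1/37. Then β = -α = -1/37, γ = -α·(0 + 6) = -6/37
Result: (1/37)/(u - 6) - ((1/37)u + 6/37)/(u² + 1)


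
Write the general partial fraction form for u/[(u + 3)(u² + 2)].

Linear + irreducible quadratic: P/(u + 3) + (Qu + R)/(u² + 2)


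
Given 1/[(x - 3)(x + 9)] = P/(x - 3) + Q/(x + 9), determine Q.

Cover-up at x = -9: Q = 1/(-9 - 3) = -1/12


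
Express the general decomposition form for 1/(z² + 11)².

Repeated quadratic factor: (Pz + Q)/(z² + 11) + (Rz + S)/(z² + 11)²


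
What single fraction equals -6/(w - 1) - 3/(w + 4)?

Common denominator (w - 1)(w + 4). Numerator: -6(w + 4) - 3(w - 1) = (-6w - 24) - (3w - 3) = -9w - 21
Result: (-9w - 21)/[(w - 1)(w + 4)]


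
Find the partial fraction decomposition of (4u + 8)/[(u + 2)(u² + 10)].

At u=-2: α = (4·(-2) + 8)/((-2)² + 10) = 0. β = -α = 0, γ = 4 - (-2)·α = 4
Result: (4)/(u² + 10)


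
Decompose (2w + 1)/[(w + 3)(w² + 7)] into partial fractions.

At w=-3: P = (2·(-3) + 1)/((-3)² + 7) = -5/16. Q = -P = 5/16, R = 2 - (-3)·P = 17/16
Result: (-5/16)/(w + 3) + ((5/16)w + 17/16)/(w² + 7)


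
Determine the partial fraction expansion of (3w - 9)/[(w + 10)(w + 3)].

At w=-10: A = (3·(-10) - 9)/(-10 + 3) = 39/7. At w=-3: B = (3·(-3) - 9)/(-3 + 10) = -18/7
Result: (39/7)/(w + 10) - (18/7)/(w + 3)


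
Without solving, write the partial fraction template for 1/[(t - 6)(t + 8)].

Distinct linear factors: α/(t - 6) + β/(t + 8)


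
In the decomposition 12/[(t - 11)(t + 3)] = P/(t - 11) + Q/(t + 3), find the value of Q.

Cover-up at t = -3: Q = 12/(-3 - 11) = -12/14 = -6/7


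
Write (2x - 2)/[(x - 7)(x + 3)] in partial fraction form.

At x=7: α = (2·7 - 2)/(7 + 3) = 6/5. At x=-3: β = (2·(-3) - 2)/(-3 - 7) = 4/5
Result: (6/5)/(x - 7) + (4/5)/(x + 3)


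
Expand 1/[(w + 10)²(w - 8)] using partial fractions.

Cover-up at w=8: C = 1/(8 + 10)² = 1/324. Cover-up at w=-10: B = 1/(-10 - 8) = -1/18. Comparing w² coeff: A = -C = -1/324
Result: (-1/324)/(w + 10) - (1/18)/(w + 10)² + (1/324)/(w - 8)


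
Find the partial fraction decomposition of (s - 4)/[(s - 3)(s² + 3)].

At s=3: A = (1·3 - 4)/(3² + 3) = -1/12. B = -A = 1/12, C = 1 - 3·A = 5/4
Result: (-1/12)/(s - 3) + ((1/12)s + 5/4)/(s² + 3)


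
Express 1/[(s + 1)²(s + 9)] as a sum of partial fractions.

Cover-up at s=-9: γ = 1/(-9 + 1)² = 1/64. Cover-up at s=-1: β = 1/(-1 + 9) = 1/8. Comparing s² coeff: α = -γ = -1/64
Result: (-1/64)/(s + 1) + (1/8)/(s + 1)² + (1/64)/(s + 9)


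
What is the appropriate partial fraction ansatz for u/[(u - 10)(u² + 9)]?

Linear + irreducible quadratic: A/(u - 10) + (Bu + C)/(u² + 9)


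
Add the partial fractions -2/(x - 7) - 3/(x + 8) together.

Common denominator (x - 7)(x + 8). Numerator: -2(x + 8) - 3(x - 7) = (-2x - 16) - (3x - 21) = -5x + 5
Result: (-5x + 5)/[(x - 7)(x + 8)]


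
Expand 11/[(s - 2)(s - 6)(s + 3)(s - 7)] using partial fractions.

Using Heaviside cover-up: (11/100)/(s - 2) - (11/36)/(s - 6) - (11/450)/(s + 3) + (11/50)/(s - 7)


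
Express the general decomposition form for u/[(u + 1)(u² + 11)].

Linear + irreducible quadratic: P/(u + 1) + (Qu + R)/(u² + 11)


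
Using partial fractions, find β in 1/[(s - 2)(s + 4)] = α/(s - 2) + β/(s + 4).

Cover-up at s = -4: β = 1/(-4 - 2) = -1/6


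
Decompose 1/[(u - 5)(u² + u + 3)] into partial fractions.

Cover-up at u = 5: α = 1/(5² + 1·5 + 3) = 1/33. Then β = -α = -1/33, γ = -α·(1 + 5) = -2/11
Result: (1/33)/(u - 5) - ((1/33)u + 2/11)/(u² + u + 3)


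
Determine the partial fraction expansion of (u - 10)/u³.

(u - 10) = Pu² + Qu + R. At u = 0: R = 1·0 - 10 = -10. Coefficients: P = 0, Q = 1
Result: 1/u² - 10/u³


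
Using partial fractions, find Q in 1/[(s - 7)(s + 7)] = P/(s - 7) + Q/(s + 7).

Cover-up at s = -7: Q = 1/(-7 - 7) = -1/14


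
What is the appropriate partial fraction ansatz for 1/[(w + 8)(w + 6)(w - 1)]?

Three distinct linear factors: α/(w + 8) + β/(w + 6) + γ/(w - 1)


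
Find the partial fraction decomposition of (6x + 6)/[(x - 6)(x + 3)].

At x=6: α = (6·6 + 6)/(6 + 3) = 14/3. At x=-3: β = (6·(-3) + 6)/(-3 - 6) = 4/3
Result: (14/3)/(x - 6) + (4/3)/(x + 3)


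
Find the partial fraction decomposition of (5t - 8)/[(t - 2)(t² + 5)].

At t=2: α = (5·2 - 8)/(2² + 5) = 2/9. β = -α = -2/9, γ = 5 - 2·α = 41/9
Result: (2/9)/(t - 2) - ((2/9)t - 41/9)/(t² + 5)


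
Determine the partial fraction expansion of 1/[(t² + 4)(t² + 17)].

Coefficient matching gives α = γ = 0, β = 1/(17-4) = 1/13, δ = -β = -1/13
Result: (1/13)/(t² + 4) - (1/13)/(t² + 17)


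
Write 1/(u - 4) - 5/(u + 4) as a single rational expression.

Common denominator (u - 4)(u + 4). Numerator: 1(u + 4) - 5(u - 4) = (u + 4) - (5u - 20) = -4u + 24
Result: (-4u + 24)/[(u - 4)(u + 4)]


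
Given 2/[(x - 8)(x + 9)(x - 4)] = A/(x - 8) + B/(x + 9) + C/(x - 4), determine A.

Cover-up at x = 8: A = 2/[(8 + 9)(8 - 4)] = 2/[(17)(4)] = 2/68 = 1/34


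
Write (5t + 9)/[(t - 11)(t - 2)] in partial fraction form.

At t=11: P = (5·11 + 9)/(11 - 2) = 64/9. At t=2: Q = (5·2 + 9)/(2 - 11) = -19/9
Result: (64/9)/(t - 11) - (19/9)/(t - 2)


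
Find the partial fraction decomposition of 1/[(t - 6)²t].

Cover-up at t=0: γ = 1/(0 - 6)² = 1/36. Cover-up at t=6: β = 1/(6 - 0) = 1/6. Comparing t² coeff: α = -γ = -1/36
Result: (-1/36)/(t - 6) + (1/6)/(t - 6)² + (1/36)/t


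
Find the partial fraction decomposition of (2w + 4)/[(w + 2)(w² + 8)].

At w=-2: A = (2·(-2) + 4)/((-2)² + 8) = 0. B = -A = 0, C = 2 - (-2)·A = 2
Result: (2)/(w² + 8)


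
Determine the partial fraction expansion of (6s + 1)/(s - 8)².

(6s + 1) = P(s - 8) + Q. At s = 8: Q = 6·8 + 1 = 49. Coeff of s: P = 6
Result: 6/(s - 8) + 49/(s - 8)²


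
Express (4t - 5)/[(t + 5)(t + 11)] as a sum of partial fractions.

At t=-5: α = (4·(-5) - 5)/(-5 + 11) = -25/6. At t=-11: β = (4·(-11) - 5)/(-11 + 5) = 49/6
Result: (-25/6)/(t + 5) + (49/6)/(t + 11)


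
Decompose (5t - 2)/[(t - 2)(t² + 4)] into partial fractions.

At t=2: P = (5·2 - 2)/(2² + 4) = 1. Q = -P = -1, R = 5 - 2·P = 3
Result: 1/(t - 2) - (t - 3)/(t² + 4)


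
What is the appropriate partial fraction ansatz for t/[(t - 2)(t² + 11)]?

Linear + irreducible quadratic: A/(t - 2) + (Bt + C)/(t² + 11)


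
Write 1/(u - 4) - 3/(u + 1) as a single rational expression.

Common denominator (u - 4)(u + 1). Numerator: 1(u + 1) - 3(u - 4) = (u + 1) - (3u - 12) = -2u + 13
Result: (-2u + 13)/[(u - 4)(u + 1)]


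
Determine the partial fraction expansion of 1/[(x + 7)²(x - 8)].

Cover-up at x=8: R = 1/(8 + 7)² = 1/225. Cover-up at x=-7: Q = 1/(-7 - 8) = -1/15. Comparing x² coeff: P = -R = -1/225
Result: (-1/225)/(x + 7) - (1/15)/(x + 7)² + (1/225)/(x - 8)


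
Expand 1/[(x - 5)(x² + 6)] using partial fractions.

Cover-up at x = 5: P = 1/(5² + 6) = 1/31. Then Q = -P = -1/31, R = -P·(0 + 5) = -5/31
Result: (1/31)/(x - 5) - ((1/31)x + 5/31)/(x² + 6)


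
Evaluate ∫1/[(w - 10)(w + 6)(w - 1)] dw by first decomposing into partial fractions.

Cover-up: P = 1/144, Q = 1/112, R = -1/63. Decomposition: (1/144)/(w - 10) + (1/112)/(w + 6) - (1/63)/(w - 1). Integrate each term: (1/144) ln|(w - 10)| + (1/112) ln|(w + 6)| - (1/63) ln|(w - 1)| + C


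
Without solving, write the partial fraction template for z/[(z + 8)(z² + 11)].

Linear + irreducible quadratic: α/(z + 8) + (βz + γ)/(z² + 11)


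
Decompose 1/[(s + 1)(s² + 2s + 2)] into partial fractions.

Cover-up at s = -1: α = 1/((-1)² + 2·(-1) + 2) = 1. Then β = -α = -1, γ = -α·(2 - 1) = -1
Result: 1/(s + 1) - (s + 1)/(s² + 2s + 2)


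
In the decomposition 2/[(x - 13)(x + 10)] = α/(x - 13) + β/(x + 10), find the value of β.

Cover-up at x = -10: β = 2/(-10 - 13) = -2/23


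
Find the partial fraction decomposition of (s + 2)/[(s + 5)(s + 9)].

At s=-5: A = (1·(-5) + 2)/(-5 + 9) = -3/4. At s=-9: B = (1·(-9) + 2)/(-9 + 5) = 7/4
Result: (-3/4)/(s + 5) + (7/4)/(s + 9)


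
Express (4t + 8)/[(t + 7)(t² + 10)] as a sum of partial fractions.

At t=-7: α = (4·(-7) + 8)/((-7)² + 10) = -20/59. β = -α = 20/59, γ = 4 - (-7)·α = 96/59
Result: (-20/59)/(t + 7) + ((20/59)t + 96/59)/(t² + 10)


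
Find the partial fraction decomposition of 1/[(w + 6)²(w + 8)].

Cover-up at w=-8: R = 1/(-8 + 6)² = 1/4. Cover-up at w=-6: Q = 1/(-6 + 8) = 1/2. Comparing w² coeff: P = -R = -1/4
Result: (-1/4)/(w + 6) + (1/2)/(w + 6)² + (1/4)/(w + 8)


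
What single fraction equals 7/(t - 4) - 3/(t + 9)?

Common denominator (t - 4)(t + 9). Numerator: 7(t + 9) - 3(t - 4) = (7t + 63) - (3t - 12) = 4t + 75
Result: (4t + 75)/[(t - 4)(t + 9)]


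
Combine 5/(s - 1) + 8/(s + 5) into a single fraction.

Common denominator (s - 1)(s + 5). Numerator: 5(s + 5) + 8(s - 1) = (5s + 25) + (8s - 8) = 13s + 17
Result: (13s + 17)/[(s - 1)(s + 5)]


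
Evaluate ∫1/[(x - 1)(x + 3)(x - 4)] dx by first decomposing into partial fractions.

Cover-up: A = -1/12, B = 1/28, C = 1/21. Decomposition: (-1/12)/(x - 1) + (1/28)/(x + 3) + (1/21)/(x - 4). Integrate each term: (-1/12) ln|(x - 1)| + (1/28) ln|(x + 3)| + (1/21) ln|(x - 4)| + C


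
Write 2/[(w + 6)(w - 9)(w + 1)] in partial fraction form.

Using cover-up method: P = 2/75, Q = 1/75, R = -1/25
Result: (2/75)/(w + 6) + (1/75)/(w - 9) - (1/25)/(w + 1)


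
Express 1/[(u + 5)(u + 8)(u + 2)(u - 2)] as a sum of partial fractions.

Using Heaviside cover-up: (1/63)/(u + 5) - (1/180)/(u + 8) - (1/72)/(u + 2) + (1/280)/(u - 2)


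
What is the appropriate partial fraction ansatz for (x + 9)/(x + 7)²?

Repeated linear factor: α/(x + 7) + β/(x + 7)²


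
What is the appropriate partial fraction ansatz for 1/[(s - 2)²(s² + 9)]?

Repeated linear + quadratic: A/(s - 2) + B/(s - 2)² + (Cs + D)/(s² + 9)


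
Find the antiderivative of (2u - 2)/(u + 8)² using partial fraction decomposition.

Decompose: α = 2, β = 2·(-8) - 2 = -18, so (2u - 2)/(u + 8)² = 2/(u + 8) - 18/(u + 8)². Integrate: ∫ α/(u + 8) du = 2 ln|(u + 8)|; ∫ β/(u + 8)² du = 18/(u + 8). Sum: 2 ln|(u + 8)| + 18/(u + 8) + C


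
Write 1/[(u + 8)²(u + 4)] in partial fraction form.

Cover-up at u=-4: C = 1/(-4 + 8)² = 1/16. Cover-up at u=-8: B = 1/(-8 + 4) = -1/4. Comparing u² coeff: A = -C = -1/16
Result: (-1/16)/(u + 8) - (1/4)/(u + 8)² + (1/16)/(u + 4)


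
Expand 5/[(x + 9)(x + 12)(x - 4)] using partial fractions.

Using cover-up method: α = -5/39, β = 5/48, γ = 5/208
Result: (-5/39)/(x + 9) + (5/48)/(x + 12) + (5/208)/(x - 4)


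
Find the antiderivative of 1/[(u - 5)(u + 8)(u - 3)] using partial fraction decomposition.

Cover-up: A = 1/26, B = 1/143, C = -1/22. Decomposition: (1/26)/(u - 5) + (1/143)/(u + 8) - (1/22)/(u - 3). Integrate each term: (1/26) ln|(u - 5)| + (1/143) ln|(u + 8)| - (1/22) ln|(u - 3)| + C


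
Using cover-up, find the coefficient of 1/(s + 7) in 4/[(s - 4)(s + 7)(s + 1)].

Cover (s + 7), set s=-7: 4/[(-7 - 4)(-7 + 1)] = 2/33


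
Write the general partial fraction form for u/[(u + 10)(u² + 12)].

Linear + irreducible quadratic: A/(u + 10) + (Bu + C)/(u² + 12)


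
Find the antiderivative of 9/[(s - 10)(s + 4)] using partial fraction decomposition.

Decompose: 9/[(s - 10)(s + 4)] = (9/14)/(s - 10) - (9/14)/(s + 4). Integrate each term: (9/14) ln|(s - 10)| - (9/14) ln|(s + 4)| + C


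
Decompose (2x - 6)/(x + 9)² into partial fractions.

(2x - 6) = α(x + 9) + β. At x = -9: β = 2·(-9) - 6 = -24. Coeff of x: α = 2
Result: 2/(x + 9) - 24/(x + 9)²


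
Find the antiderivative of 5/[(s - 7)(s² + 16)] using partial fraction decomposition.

Cover-up at s=7: α = 5/(7²+16) = 1/13. Coeff matching: β = -1/13, γ = -7/13. Decomposition: (1/13)/(s - 7) - ((1/13)s + 7/13)/(s² + 16). Integrate: linear → ln, quadratic → (1/2)ln + arctan: (1/13) ln|(s - 7)| - (1/26) ln(s² + 16) - (7/52) arctan(s/4) + C


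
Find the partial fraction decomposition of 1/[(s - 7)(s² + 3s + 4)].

Cover-up at s = 7: α = 1/(7² + 3·7 + 4) = 1/74. Then β = -α = -1/74, γ = -α·(3 + 7) = -5/37
Result: (1/74)/(s - 7) - ((1/74)s + 5/37)/(s² + 3s + 4)


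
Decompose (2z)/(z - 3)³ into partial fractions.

(2z) = α(z - 3)² + β(z - 3) + γ. At z = 3: γ = 2·3 + 0 = 6. Coefficients: α = 0, β = 2
Result: 2/(z - 3)² + 6/(z - 3)³


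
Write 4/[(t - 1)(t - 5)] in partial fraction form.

4/(t - 1)(t - 5) = P/(t - 1) + Q/(t - 5). P = 4/(1 - 5) = -1, Q = 4/(5 - 1) = 1
Result: -1/(t - 1) + 1/(t - 5)


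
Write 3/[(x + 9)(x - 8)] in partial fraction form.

3/(x + 9)(x - 8) = A/(x + 9) + B/(x - 8). A = 3/(-9 - 8) = -3/17, B = 3/(8 + 9) = 3/17
Result: (-3/17)/(x + 9) + (3/17)/(x - 8)


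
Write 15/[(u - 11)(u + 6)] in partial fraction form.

15/(u - 11)(u + 6) = P/(u - 11) + Q/(u + 6). P = 15/(11 + 6) = 15/17, Q = 15/(-6 - 11) = -15/17
Result: (15/17)/(u - 11) - (15/17)/(u + 6)


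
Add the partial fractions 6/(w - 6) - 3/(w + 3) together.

Common denominator (w - 6)(w + 3). Numerator: 6(w + 3) - 3(w - 6) = (6w + 18) - (3w - 18) = 3w + 36
Result: (3w + 36)/[(w - 6)(w + 3)]


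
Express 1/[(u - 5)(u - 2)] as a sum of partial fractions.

1/(u - 5)(u - 2) = P/(u - 5) + Q/(u - 2). P = 1/(5 - 2) = 1/3, Q = 1/(2 - 5) = -1/3
Result: (1/3)/(u - 5) - (1/3)/(u - 2)


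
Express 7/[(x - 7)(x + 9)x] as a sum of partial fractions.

Using cover-up method: A = 1/16, B = 7/144, C = -1/9
Result: (1/16)/(x - 7) + (7/144)/(x + 9) - (1/9)/x


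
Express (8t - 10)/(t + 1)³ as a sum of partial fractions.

(8t - 10) = α(t + 1)² + β(t + 1) + γ. At t = -1: γ = 8·(-1) - 10 = -18. Coefficients: α = 0, β = 8
Result: 8/(t + 1)² - 18/(t + 1)³


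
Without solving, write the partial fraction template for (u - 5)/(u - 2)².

Repeated linear factor: A/(u - 2) + B/(u - 2)²


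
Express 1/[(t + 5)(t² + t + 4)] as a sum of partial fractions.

Cover-up at t = -5: P = 1/((-5)² + 1·(-5) + 4) = 1/24. Then Q = -P = -1/24, R = -P·(1 - 5) = 1/6
Result: (1/24)/(t + 5) - ((1/24)t - 1/6)/(t² + t + 4)


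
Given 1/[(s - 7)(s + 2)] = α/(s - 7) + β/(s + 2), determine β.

Cover-up at s = -2: β = 1/(-2 - 7) = -1/9


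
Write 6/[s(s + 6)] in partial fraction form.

6/s(s + 6) = α/s + β/(s + 6). α = 6/(0 + 6) = 1, β = 6/(-6 - 0) = -1
Result: 1/s - 1/(s + 6)


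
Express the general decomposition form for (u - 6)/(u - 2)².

Repeated linear factor: P/(u - 2) + Q/(u - 2)²


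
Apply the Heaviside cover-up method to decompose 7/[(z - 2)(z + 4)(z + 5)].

Cover (z - 2), z=2: A = 7/[(2 + 4)(2 + 5)] = 1/6. Cover (z + 4), z=-4: B = 7/[(-4 - 2)(-4 + 5)] = -7/6. Cover (z + 5), z=-5: C = 7/[(-5 - 2)(-5 + 4)] = 1.
Result: (1/6)/(z - 2) - (7/6)/(z + 4) + 1/(z + 5)


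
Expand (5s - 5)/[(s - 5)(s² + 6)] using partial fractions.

At s=5: A = (5·5 - 5)/(5² + 6) = 20/31. B = -A = -20/31, C = 5 - 5·A = 55/31
Result: (20/31)/(s - 5) - ((20/31)s - 55/31)/(s² + 6)


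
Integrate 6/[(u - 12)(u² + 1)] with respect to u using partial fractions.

Cover-up at u=12: A = 6/(12²+1) = 6/145. Coeff matching: B = -6/145, C = -72/145. Decomposition: (6/145)/(u - 12) - ((6/145)u + 72/145)/(u² + 1). Integrate: linear → ln, quadratic → (1/2)ln + arctan: (6/145) ln|(u - 12)| - (3/145) ln(u² + 1) - (72/145) arctan(u) + C


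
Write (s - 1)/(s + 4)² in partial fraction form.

(s - 1) = α(s + 4) + β. At s = -4: β = 1·(-4) - 1 = -5. Coeff of s: α = 1
Result: 1/(s + 4) - 5/(s + 4)²


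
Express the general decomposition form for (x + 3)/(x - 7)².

Repeated linear factor: A/(x - 7) + B/(x - 7)²


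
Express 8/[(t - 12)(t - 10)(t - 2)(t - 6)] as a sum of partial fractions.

Using Heaviside cover-up: (1/15)/(t - 12) - (1/8)/(t - 10) - (1/40)/(t - 2) + (1/12)/(t - 6)


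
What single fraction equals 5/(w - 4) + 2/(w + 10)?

Common denominator (w - 4)(w + 10). Numerator: 5(w + 10) + 2(w - 4) = (5w + 50) + (2w - 8) = 7w + 42
Result: (7w + 42)/[(w - 4)(w + 10)]


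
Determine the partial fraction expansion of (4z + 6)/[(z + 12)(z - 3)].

At z=-12: A = (4·(-12) + 6)/(-12 - 3) = 14/5. At z=3: B = (4·3 + 6)/(3 + 12) = 6/5
Result: (14/5)/(z + 12) + (6/5)/(z - 3)
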